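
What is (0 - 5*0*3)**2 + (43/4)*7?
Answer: 301/4 ≈ 75.250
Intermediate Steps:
(0 - 5*0*3)**2 + (43/4)*7 = (0 + 0*3)**2 + (43*(1/4))*7 = (0 + 0)**2 + (43/4)*7 = 0**2 + 301/4 = 0 + 301/4 = 301/4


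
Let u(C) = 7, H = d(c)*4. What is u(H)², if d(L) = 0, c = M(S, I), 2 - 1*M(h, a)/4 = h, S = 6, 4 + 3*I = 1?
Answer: 49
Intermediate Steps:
I = -1 (I = -4/3 + (⅓)*1 = -4/3 + ⅓ = -1)
M(h, a) = 8 - 4*h
c = -16 (c = 8 - 4*6 = 8 - 24 = -16)
H = 0 (H = 0*4 = 0)
u(H)² = 7² = 49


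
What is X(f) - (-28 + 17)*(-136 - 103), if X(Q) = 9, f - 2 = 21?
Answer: -2620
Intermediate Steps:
f = 23 (f = 2 + 21 = 23)
X(f) - (-28 + 17)*(-136 - 103) = 9 - (-28 + 17)*(-136 - 103) = 9 - (-11)*(-239) = 9 - 1*2629 = 9 - 2629 = -2620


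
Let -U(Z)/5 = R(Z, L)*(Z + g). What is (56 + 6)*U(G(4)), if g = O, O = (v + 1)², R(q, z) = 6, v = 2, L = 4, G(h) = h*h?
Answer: -46500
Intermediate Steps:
G(h) = h²
O = 9 (O = (2 + 1)² = 3² = 9)
g = 9
U(Z) = -270 - 30*Z (U(Z) = -30*(Z + 9) = -30*(9 + Z) = -5*(54 + 6*Z) = -270 - 30*Z)
(56 + 6)*U(G(4)) = (56 + 6)*(-270 - 30*4²) = 62*(-270 - 30*16) = 62*(-270 - 480) = 62*(-750) = -46500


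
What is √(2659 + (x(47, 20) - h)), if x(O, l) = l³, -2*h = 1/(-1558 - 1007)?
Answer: √31167981330/1710 ≈ 103.24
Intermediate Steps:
h = 1/5130 (h = -1/(2*(-1558 - 1007)) = -½/(-2565) = -½*(-1/2565) = 1/5130 ≈ 0.00019493)
√(2659 + (x(47, 20) - h)) = √(2659 + (20³ - 1*1/5130)) = √(2659 + (8000 - 1/5130)) = √(2659 + 41039999/5130) = √(54680669/5130) = √31167981330/1710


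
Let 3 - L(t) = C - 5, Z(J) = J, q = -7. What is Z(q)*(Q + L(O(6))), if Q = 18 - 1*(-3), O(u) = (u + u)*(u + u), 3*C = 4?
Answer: -581/3 ≈ -193.67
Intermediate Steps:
C = 4/3 (C = (1/3)*4 = 4/3 ≈ 1.3333)
O(u) = 4*u**2 (O(u) = (2*u)*(2*u) = 4*u**2)
Q = 21 (Q = 18 + 3 = 21)
L(t) = 20/3 (L(t) = 3 - (4/3 - 5) = 3 - 1*(-11/3) = 3 + 11/3 = 20/3)
Z(q)*(Q + L(O(6))) = -7*(21 + 20/3) = -7*83/3 = -581/3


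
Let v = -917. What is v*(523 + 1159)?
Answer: -1542394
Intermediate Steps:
v*(523 + 1159) = -917*(523 + 1159) = -917*1682 = -1542394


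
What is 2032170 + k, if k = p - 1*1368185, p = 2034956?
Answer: 2698941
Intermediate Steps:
k = 666771 (k = 2034956 - 1*1368185 = 2034956 - 1368185 = 666771)
2032170 + k = 2032170 + 666771 = 2698941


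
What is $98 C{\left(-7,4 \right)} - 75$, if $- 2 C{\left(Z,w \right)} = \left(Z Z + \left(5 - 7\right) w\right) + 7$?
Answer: $-2427$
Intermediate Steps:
$C{\left(Z,w \right)} = - \frac{7}{2} + w - \frac{Z^{2}}{2}$ ($C{\left(Z,w \right)} = - \frac{\left(Z Z + \left(5 - 7\right) w\right) + 7}{2} = - \frac{\left(Z^{2} + \left(5 - 7\right) w\right) + 7}{2} = - \frac{\left(Z^{2} - 2 w\right) + 7}{2} = - \frac{7 + Z^{2} - 2 w}{2} = - \frac{7}{2} + w - \frac{Z^{2}}{2}$)
$98 C{\left(-7,4 \right)} - 75 = 98 \left(- \frac{7}{2} + 4 - \frac{\left(-7\right)^{2}}{2}\right) - 75 = 98 \left(- \frac{7}{2} + 4 - \frac{49}{2}\right) - 75 = 98 \left(-24\right) - 75 = -2352 - 75 = -2427$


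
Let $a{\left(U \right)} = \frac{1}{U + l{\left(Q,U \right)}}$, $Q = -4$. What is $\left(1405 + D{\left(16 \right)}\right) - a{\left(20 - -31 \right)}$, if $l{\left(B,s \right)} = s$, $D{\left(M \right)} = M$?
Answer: $\frac{144941}{102} \approx 1421.0$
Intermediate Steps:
$a{\left(U \right)} = \frac{1}{2 U}$ ($a{\left(U \right)} = \frac{1}{U + U} = \frac{1}{2 U}$)
$\left(1405 + D{\left(16 \right)}\right) - a{\left(20 - -31 \right)} = \left(1405 + 16\right) - \frac{1}{2 \left(20 - -31\right)} = 1421 - \frac{1}{2 \left(20 + 31\right)} = 1421 - \frac{1}{2 \cdot 51} = 1421 - \frac{1}{2} \cdot \frac{1}{51} = 1421 - \frac{1}{102} = \frac{144941}{102}$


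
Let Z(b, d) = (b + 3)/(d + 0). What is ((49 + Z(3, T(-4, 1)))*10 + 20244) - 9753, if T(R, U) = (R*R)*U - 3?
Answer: 142813/13 ≈ 10986.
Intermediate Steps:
T(R, U) = -3 + U*R**2 (T(R, U) = R**2*U - 3 = U*R**2 - 3 = -3 + U*R**2)
Z(b, d) = (3 + b)/d
((49 + Z(3, T(-4, 1)))*10 + 20244) - 9753 = ((49 + (3 + 3)/(-3 + 1*(-4)**2))*10 + 20244) - 9753 = ((49 + 6/(-3 + 1*16))*10 + 20244) - 9753 = ((49 + 6/(-3 + 16))*10 + 20244) - 9753 = ((49 + 6/13)*10 + 20244) - 9753 = ((643/13)*10 + 20244) - 9753 = (6430/13 + 20244) - 9753 = 269602/13 - 9753 = 142813/13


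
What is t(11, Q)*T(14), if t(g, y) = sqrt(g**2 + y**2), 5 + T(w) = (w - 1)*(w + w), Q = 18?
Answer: 359*sqrt(445) ≈ 7573.1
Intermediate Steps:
T(w) = -5 + 2*w*(-1 + w) (T(w) = -5 + (w - 1)*(w + w) = -5 + (-1 + w)*(2*w) = -5 + 2*w*(-1 + w))
t(11, Q)*T(14) = sqrt(11**2 + 18**2)*(-5 - 2*14 + 2*14**2) = sqrt(121 + 324)*(-5 - 28 + 2*196) = sqrt(445)*(-5 - 28 + 392) = sqrt(445)*359 = 359*sqrt(445)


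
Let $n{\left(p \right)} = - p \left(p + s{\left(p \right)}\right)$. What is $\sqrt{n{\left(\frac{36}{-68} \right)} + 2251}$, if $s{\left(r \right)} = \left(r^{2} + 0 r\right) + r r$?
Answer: $\frac{2 \sqrt{47001787}}{289} \approx 47.445$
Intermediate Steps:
$s{\left(r \right)} = 2 r^{2}$ ($s{\left(r \right)} = \left(r^{2} + 0\right) + r^{2} = r^{2} + r^{2} = 2 r^{2}$)
$n{\left(p \right)} = - p \left(p + 2 p^{2}\right)$
$\sqrt{n{\left(\frac{36}{-68} \right)} + 2251} = \sqrt{- \left(\frac{36}{-68}\right)^{2} \left(1 + 2 \frac{36}{-68}\right) + 2251} = \sqrt{- \left(36 \left(- \frac{1}{68}\right)\right)^{2} \left(1 + 2 \cdot 36 \left(- \frac{1}{68}\right)\right) + 2251} = \sqrt{- \left(- \frac{9}{17}\right)^{2} \left(1 + 2 \left(- \frac{9}{17}\right)\right) + 2251} = \sqrt{\left(-1\right) \frac{81}{289} \left(1 - \frac{18}{17}\right) + 2251} = \sqrt{\left(-1\right) \frac{81}{289} \left(- \frac{1}{17}\right) + 2251} = \sqrt{\frac{81}{4913} + 2251} = \sqrt{\frac{11059244}{4913}} = \frac{2 \sqrt{47001787}}{289}$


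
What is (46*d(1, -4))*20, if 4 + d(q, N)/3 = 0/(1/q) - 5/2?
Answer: -17940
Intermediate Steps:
d(q, N) = -39/2 (d(q, N) = -12 + 3*(0/(1/q) - 5/2) = -12 + 3*(0*q - 5*1/2) = -12 + 3*(0 - 5/2) = -12 + 3*(-5/2) = -12 - 15/2 = -39/2)
(46*d(1, -4))*20 = (46*(-39/2))*20 = -897*20 = -17940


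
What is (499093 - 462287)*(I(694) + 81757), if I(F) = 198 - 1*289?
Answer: 3005798796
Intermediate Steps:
I(F) = -91 (I(F) = 198 - 289 = -91)
(499093 - 462287)*(I(694) + 81757) = (499093 - 462287)*(-91 + 81757) = 36806*81666 = 3005798796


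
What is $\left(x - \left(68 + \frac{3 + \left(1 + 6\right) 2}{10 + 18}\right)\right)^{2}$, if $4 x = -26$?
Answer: $\frac{4422609}{784} \approx 5641.1$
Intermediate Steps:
$x = - \frac{13}{2}$ ($x = \frac{1}{4} \left(-26\right) = - \frac{13}{2} \approx -6.5$)
$\left(x - \left(68 + \frac{3 + \left(1 + 6\right) 2}{10 + 18}\right)\right)^{2} = \left(- \frac{13}{2} - \left(68 + \frac{3 + \left(1 + 6\right) 2}{10 + 18}\right)\right)^{2} = \left(- \frac{13}{2} - \left(68 + \frac{3 + 7 \cdot 2}{28}\right)\right)^{2} = \left(- \frac{13}{2} - \left(68 + \left(3 + 14\right) \frac{1}{28}\right)\right)^{2} = \left(- \frac{13}{2} - \left(68 + 17 \cdot \frac{1}{28}\right)\right)^{2} = \left(- \frac{13}{2} - \frac{1921}{28}\right)^{2} = \left(- \frac{2103}{28}\right)^{2} = \frac{4422609}{784}$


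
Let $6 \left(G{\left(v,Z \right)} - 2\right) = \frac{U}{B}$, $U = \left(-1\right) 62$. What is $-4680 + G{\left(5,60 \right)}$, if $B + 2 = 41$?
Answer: $- \frac{547357}{117} \approx -4678.3$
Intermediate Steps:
$U = -62$
$B = 39$ ($B = -2 + 41 = 39$)
$G{\left(v,Z \right)} = \frac{203}{117}$ ($G{\left(v,Z \right)} = 2 + \frac{\left(-62\right) \frac{1}{39}}{6} = 2 + \frac{1}{6} \left(- \frac{62}{39}\right) = 2 - \frac{31}{117} = \frac{203}{117}$)
$-4680 + G{\left(5,60 \right)} = -4680 + \frac{203}{117} = - \frac{547357}{117}$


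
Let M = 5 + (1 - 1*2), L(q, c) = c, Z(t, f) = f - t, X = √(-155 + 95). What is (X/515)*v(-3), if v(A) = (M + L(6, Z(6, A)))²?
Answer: 10*I*√15/103 ≈ 0.37602*I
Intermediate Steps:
X = 2*I*√15 (X = √(-60) = 2*I*√15 ≈ 7.746*I)
M = 4 (M = 5 + (1 - 2) = 5 - 1 = 4)
v(A) = (-2 + A)² (v(A) = (4 + (A - 1*6))² = (4 + (A - 6))² = (4 + (-6 + A))² = (-2 + A)²)
(X/515)*v(-3) = ((2*I*√15)/515)*(-2 - 3)² = ((2*I*√15)*(1/515))*(-5)² = (2*I*√15/515)*25 = 10*I*√15/103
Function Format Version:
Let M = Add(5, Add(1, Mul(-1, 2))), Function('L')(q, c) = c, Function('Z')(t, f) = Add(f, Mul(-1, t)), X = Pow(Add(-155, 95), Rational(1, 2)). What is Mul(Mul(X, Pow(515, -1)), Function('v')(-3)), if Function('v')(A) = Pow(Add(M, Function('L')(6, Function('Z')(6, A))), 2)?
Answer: Mul(Rational(10, 103), I, Pow(15, Rational(1, 2))) ≈ Mul(0.37602, I)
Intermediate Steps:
X = Mul(2, I, Pow(15, Rational(1, 2))) (X = Pow(-60, Rational(1, 2)) = Mul(2, I, Pow(15, Rational(1, 2))) ≈ Mul(7.7460, I))
M = 4 (M = Add(5, Add(1, -2)) = Add(5, -1) = 4)
Function('v')(A) = Pow(Add(-2, A), 2) (Function('v')(A) = Pow(Add(4, Add(A, Mul(-1, 6))), 2) = Pow(Add(4, Add(A, -6)), 2) = Pow(Add(4, Add(-6, A)), 2) = Pow(Add(-2, A), 2))
Mul(Mul(X, Pow(515, -1)), Function('v')(-3)) = Mul(Mul(Mul(2, I, Pow(15, Rational(1, 2))), Pow(515, -1)), Pow(Add(-2, -3), 2)) = Mul(Mul(Mul(2, I, Pow(15, Rational(1, 2))), Rational(1, 515)), Pow(-5, 2)) = Mul(Mul(Rational(2, 515), I, Pow(15, Rational(1, 2))), 25) = Mul(Rational(10, 103), I, Pow(15, Rational(1, 2)))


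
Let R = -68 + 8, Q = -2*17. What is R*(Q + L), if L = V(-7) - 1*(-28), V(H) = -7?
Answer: 780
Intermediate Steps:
Q = -34
R = -60
L = 21 (L = -7 - 1*(-28) = -7 + 28 = 21)
R*(Q + L) = -60*(-34 + 21) = -60*(-13) = 780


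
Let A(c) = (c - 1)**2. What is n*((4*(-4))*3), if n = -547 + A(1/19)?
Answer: 9462864/361 ≈ 26213.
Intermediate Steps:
A(c) = (-1 + c)**2
n = -197143/361 (n = -547 + (-1 + 1/19)**2 = -547 + (-18/19)**2 = -547 + 324/361 = -197143/361 ≈ -546.10)
n*((4*(-4))*3) = -197143*4*(-4)*3/361 = -(-3154288)*3/361 = -197143/361*(-48) = 9462864/361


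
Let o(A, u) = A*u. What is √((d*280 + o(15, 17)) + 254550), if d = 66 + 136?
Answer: √311365 ≈ 558.00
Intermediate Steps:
d = 202
√((d*280 + o(15, 17)) + 254550) = √((202*280 + 15*17) + 254550) = √((56560 + 255) + 254550) = √(56815 + 254550) = √311365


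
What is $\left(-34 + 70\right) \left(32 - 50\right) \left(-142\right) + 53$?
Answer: $92069$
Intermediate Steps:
$\left(-34 + 70\right) \left(32 - 50\right) \left(-142\right) + 53 = 36 \left(-18\right) \left(-142\right) + 53 = \left(-648\right) \left(-142\right) + 53 = 92016 + 53 = 92069$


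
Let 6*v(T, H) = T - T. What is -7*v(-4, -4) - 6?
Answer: -6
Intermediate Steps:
v(T, H) = 0 (v(T, H) = (T - T)/6 = (⅙)*0 = 0)
-7*v(-4, -4) - 6 = -7*0 - 6 = 0 - 6 = -6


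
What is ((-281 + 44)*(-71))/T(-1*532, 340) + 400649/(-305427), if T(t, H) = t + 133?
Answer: -1766426360/40621791 ≈ -43.485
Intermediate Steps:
T(t, H) = 133 + t
((-281 + 44)*(-71))/T(-1*532, 340) + 400649/(-305427) = ((-281 + 44)*(-71))/(133 - 1*532) + 400649/(-305427) = (-237*(-71))/(133 - 532) + 400649*(-1/305427) = 16827/(-399) - 400649/305427 = 16827*(-1/399) - 400649/305427 = -5609/133 - 400649/305427 = -1766426360/40621791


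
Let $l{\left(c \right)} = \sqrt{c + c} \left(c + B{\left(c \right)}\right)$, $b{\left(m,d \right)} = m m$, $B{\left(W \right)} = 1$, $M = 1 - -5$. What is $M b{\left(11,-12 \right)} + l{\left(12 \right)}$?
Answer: $726 + 26 \sqrt{6} \approx 789.69$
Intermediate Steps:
$M = 6$ ($M = 1 + 5 = 6$)
$b{\left(m,d \right)} = m^{2}$
$l{\left(c \right)} = \sqrt{2} \sqrt{c} \left(1 + c\right)$ ($l{\left(c \right)} = \sqrt{c + c} \left(c + 1\right) = \sqrt{2 c} \left(1 + c\right) = \sqrt{2} \sqrt{c} \left(1 + c\right)$)
$M b{\left(11,-12 \right)} + l{\left(12 \right)} = 6 \cdot 11^{2} + \sqrt{2} \sqrt{12} \left(1 + 12\right) = 6 \cdot 121 + \sqrt{2} \cdot 2 \sqrt{3} \cdot 13 = 726 + 26 \sqrt{6}$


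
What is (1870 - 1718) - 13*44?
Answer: -420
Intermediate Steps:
(1870 - 1718) - 13*44 = 152 - 572 = -420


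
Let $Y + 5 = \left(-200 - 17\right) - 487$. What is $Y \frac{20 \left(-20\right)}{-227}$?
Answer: $- \frac{283600}{227} \approx -1249.3$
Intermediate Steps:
$Y = -709$ ($Y = -5 - 704 = -709$)
$Y \frac{20 \left(-20\right)}{-227} = - 709 \frac{20 \left(-20\right)}{-227} = - 709 \left(\left(-400\right) \left(- \frac{1}{227}\right)\right) = \left(-709\right) \frac{400}{227} = - \frac{283600}{227}$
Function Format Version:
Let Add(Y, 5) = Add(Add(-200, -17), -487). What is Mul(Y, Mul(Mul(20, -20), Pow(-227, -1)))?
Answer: Rational(-283600, 227) ≈ -1249.3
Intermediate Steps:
Y = -709 (Y = Add(-5, Add(Add(-200, -17), -487)) = Add(-5, Add(-217, -487)) = Add(-5, -704) = -709)
Mul(Y, Mul(Mul(20, -20), Pow(-227, -1))) = Mul(-709, Mul(Mul(20, -20), Pow(-227, -1))) = Mul(-709, Mul(-400, Rational(-1, 227))) = Mul(-709, Rational(400, 227)) = Rational(-283600, 227)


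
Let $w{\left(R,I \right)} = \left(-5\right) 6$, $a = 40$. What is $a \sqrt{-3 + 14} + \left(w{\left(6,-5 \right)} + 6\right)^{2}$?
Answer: $576 + 40 \sqrt{11} \approx 708.67$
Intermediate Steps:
$w{\left(R,I \right)} = -30$
$a \sqrt{-3 + 14} + \left(w{\left(6,-5 \right)} + 6\right)^{2} = 40 \sqrt{-3 + 14} + \left(-30 + 6\right)^{2} = 40 \sqrt{11} + \left(-24\right)^{2} = 40 \sqrt{11} + 576 = 576 + 40 \sqrt{11}$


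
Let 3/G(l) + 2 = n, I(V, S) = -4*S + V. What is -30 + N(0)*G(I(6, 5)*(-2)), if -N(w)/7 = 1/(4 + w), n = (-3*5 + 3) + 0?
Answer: -237/8 ≈ -29.625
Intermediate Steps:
I(V, S) = V - 4*S
n = -12 (n = (-15 + 3) + 0 = -12 + 0 = -12)
G(l) = -3/14 (G(l) = 3/(-2 - 12) = 3/(-14) = 3*(-1/14) = -3/14)
N(w) = -7/(4 + w)
-30 + N(0)*G(I(6, 5)*(-2)) = -30 - 7/(4 + 0)*(-3/14) = -30 - 7/4*(-3/14) = -30 + 3/8 = -237/8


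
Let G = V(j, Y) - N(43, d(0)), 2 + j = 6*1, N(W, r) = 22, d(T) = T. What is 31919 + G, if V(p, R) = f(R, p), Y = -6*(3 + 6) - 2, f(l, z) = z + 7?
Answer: 31908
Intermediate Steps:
f(l, z) = 7 + z
j = 4 (j = -2 + 6*1 = -2 + 6 = 4)
Y = -56 (Y = -6*9 - 2 = -54 - 2 = -56)
V(p, R) = 7 + p
G = -11 (G = (7 + 4) - 1*22 = 11 - 22 = -11)
31919 + G = 31919 - 11 = 31908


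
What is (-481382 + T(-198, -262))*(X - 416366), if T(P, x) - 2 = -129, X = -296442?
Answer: 343223467272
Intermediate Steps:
T(P, x) = -127 (T(P, x) = 2 - 129 = -127)
(-481382 + T(-198, -262))*(X - 416366) = (-481382 - 127)*(-296442 - 416366) = -481509*(-712808) = 343223467272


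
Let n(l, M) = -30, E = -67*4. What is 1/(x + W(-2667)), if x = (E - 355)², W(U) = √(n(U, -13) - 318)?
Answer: 388129/150644120989 - 2*I*√87/150644120989 ≈ 2.5765e-6 - 1.2383e-10*I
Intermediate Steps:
E = -268
W(U) = 2*I*√87 (W(U) = √(-30 - 318) = √(-348) = 2*I*√87)
x = 388129 (x = (-268 - 355)² = (-623)² = 388129)
1/(x + W(-2667)) = 1/(388129 + 2*I*√87)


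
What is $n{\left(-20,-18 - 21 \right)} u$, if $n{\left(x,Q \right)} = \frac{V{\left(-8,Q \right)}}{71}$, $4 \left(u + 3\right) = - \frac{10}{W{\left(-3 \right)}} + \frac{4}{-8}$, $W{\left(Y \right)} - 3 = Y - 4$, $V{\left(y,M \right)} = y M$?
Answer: $- \frac{780}{71} \approx -10.986$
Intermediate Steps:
$V{\left(y,M \right)} = M y$
$W{\left(Y \right)} = -1 + Y$ ($W{\left(Y \right)} = 3 + \left(Y - 4\right) = 3 + \left(-4 + Y\right) = -1 + Y$)
$u = - \frac{5}{2}$ ($u = -3 + \frac{- \frac{10}{-1 - 3} + \frac{4}{-8}}{4} = -3 + \frac{- \frac{10}{-4} + 4 \left(- \frac{1}{8}\right)}{4} = -3 + \frac{\left(-10\right) \left(- \frac{1}{4}\right) - \frac{1}{2}}{4} = -3 + \frac{\frac{5}{2} - \frac{1}{2}}{4} = -3 + \frac{1}{4} \cdot 2 = -3 + \frac{1}{2} = - \frac{5}{2} \approx -2.5$)
$n{\left(x,Q \right)} = - \frac{8 Q}{71}$ ($n{\left(x,Q \right)} = \frac{Q \left(-8\right)}{71} = - 8 Q \frac{1}{71} = - \frac{8 Q}{71}$)
$n{\left(-20,-18 - 21 \right)} u = - \frac{8 \left(-18 - 21\right)}{71} \left(- \frac{5}{2}\right) = \left(- \frac{8}{71}\right) \left(-39\right) \left(- \frac{5}{2}\right) = \frac{312}{71} \left(- \frac{5}{2}\right) = - \frac{780}{71}$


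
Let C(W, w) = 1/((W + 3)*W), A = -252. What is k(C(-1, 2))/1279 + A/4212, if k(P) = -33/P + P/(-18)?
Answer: -1637/199524 ≈ -0.0082045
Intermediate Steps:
C(W, w) = 1/(W*(3 + W)) (C(W, w) = 1/((3 + W)*W) = 1/(W*(3 + W)))
k(P) = -33/P - P/18 (k(P) = -33/P + P*(-1/18) = -33/P - P/18)
k(C(-1, 2))/1279 + A/4212 = (-33/(1/((-1)*(3 - 1))) - 1/(18*(-1)*(3 - 1)))/1279 - 252/4212 = (-33/((-1/2)) - (-1)/(18*2))*(1/1279) - 252*1/4212 = (-33/((-1*1/2)) - (-1)/(18*2))*(1/1279) - 7/117 = (-33/(-1/2) - 1/18*(-1/2))*(1/1279) - 7/117 = (-33*(-2) + 1/36)*(1/1279) - 7/117 = (66 + 1/36)*(1/1279) - 7/117 = (2377/36)*(1/1279) - 7/117 = 2377/46044 - 7/117 = -1637/199524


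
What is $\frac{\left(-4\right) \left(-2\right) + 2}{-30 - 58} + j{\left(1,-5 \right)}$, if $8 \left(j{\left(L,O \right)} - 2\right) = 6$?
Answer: $\frac{29}{11} \approx 2.6364$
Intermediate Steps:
$j{\left(L,O \right)} = \frac{11}{4}$ ($j{\left(L,O \right)} = 2 + \frac{1}{8} \cdot 6 = 2 + \frac{3}{4} = \frac{11}{4}$)
$\frac{\left(-4\right) \left(-2\right) + 2}{-30 - 58} + j{\left(1,-5 \right)} = \frac{\left(-4\right) \left(-2\right) + 2}{-30 - 58} + \frac{11}{4} = \frac{8 + 2}{-88} + \frac{11}{4} = \left(- \frac{1}{88}\right) 10 + \frac{11}{4} = - \frac{5}{44} + \frac{11}{4} = \frac{29}{11}$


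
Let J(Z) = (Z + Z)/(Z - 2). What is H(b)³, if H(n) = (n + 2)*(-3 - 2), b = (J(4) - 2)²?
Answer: -27000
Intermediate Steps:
J(Z) = 2*Z/(-2 + Z) (J(Z) = (2*Z)/(-2 + Z) = 2*Z/(-2 + Z))
b = 4 (b = (2*4/(-2 + 4) - 2)² = (2*4/2 - 2)² = (2*4*(½) - 2)² = (4 - 2)² = 2² = 4)
H(n) = -10 - 5*n (H(n) = (2 + n)*(-5) = -10 - 5*n)
H(b)³ = (-10 - 5*4)³ = (-10 - 20)³ = (-30)³ = -27000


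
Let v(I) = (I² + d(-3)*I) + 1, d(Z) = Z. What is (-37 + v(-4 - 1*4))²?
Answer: 2704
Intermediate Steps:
v(I) = 1 + I² - 3*I (v(I) = (I² - 3*I) + 1 = 1 + I² - 3*I)
(-37 + v(-4 - 1*4))² = (-37 + (1 + (-4 - 1*4)² - 3*(-4 - 1*4)))² = (-37 + (1 + (-4 - 4)² - 3*(-4 - 4)))² = (-37 + (1 + (-8)² - 3*(-8)))² = (-37 + (1 + 64 + 24))² = (-37 + 89)² = 52² = 2704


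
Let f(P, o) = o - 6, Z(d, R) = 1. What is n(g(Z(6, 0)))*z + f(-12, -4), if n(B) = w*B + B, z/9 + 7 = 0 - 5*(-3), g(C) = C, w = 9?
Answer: 710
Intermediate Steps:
z = 72 (z = -63 + 9*(0 - 5*(-3)) = -63 + 9*(0 + 15) = -63 + 9*15 = -63 + 135 = 72)
n(B) = 10*B (n(B) = 9*B + B = 10*B)
f(P, o) = -6 + o
n(g(Z(6, 0)))*z + f(-12, -4) = (10*1)*72 + (-6 - 4) = 10*72 - 10 = 720 - 10 = 710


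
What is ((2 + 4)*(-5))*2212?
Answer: -66360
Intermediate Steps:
((2 + 4)*(-5))*2212 = (6*(-5))*2212 = -30*2212 = -66360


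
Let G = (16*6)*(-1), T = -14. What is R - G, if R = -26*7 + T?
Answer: -100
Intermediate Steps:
R = -196 (R = -26*7 - 14 = -182 - 14 = -196)
G = -96 (G = 96*(-1) = -96)
R - G = -196 - 1*(-96) = -196 + 96 = -100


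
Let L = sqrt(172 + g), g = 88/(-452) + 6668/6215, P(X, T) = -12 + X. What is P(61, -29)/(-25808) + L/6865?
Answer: -49/25808 + 3*sqrt(741959130)/42665975 ≈ 1.6632e-5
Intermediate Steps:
g = 5458/6215 (g = 88*(-1/452) + 6668*(1/6215) = -22/113 + 6668/6215 = 5458/6215 ≈ 0.87820)
L = 3*sqrt(741959130)/6215 (L = sqrt(172 + 5458/6215) = sqrt(1074438/6215) = 3*sqrt(741959130)/6215 ≈ 13.148)
P(61, -29)/(-25808) + L/6865 = (-12 + 61)/(-25808) + (3*sqrt(741959130)/6215)/6865 = 49*(-1/25808) + (3*sqrt(741959130)/6215)*(1/6865) = -49/25808 + 3*sqrt(741959130)/42665975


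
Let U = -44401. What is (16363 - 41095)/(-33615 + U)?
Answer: 6183/19504 ≈ 0.31701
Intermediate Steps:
(16363 - 41095)/(-33615 + U) = (16363 - 41095)/(-33615 - 44401) = -24732/(-78016) = -24732*(-1/78016) = 6183/19504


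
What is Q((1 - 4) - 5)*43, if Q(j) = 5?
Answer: 215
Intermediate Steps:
Q((1 - 4) - 5)*43 = 5*43 = 215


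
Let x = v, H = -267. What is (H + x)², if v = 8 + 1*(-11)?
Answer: 72900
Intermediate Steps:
v = -3 (v = 8 - 11 = -3)
x = -3
(H + x)² = (-267 - 3)² = (-270)² = 72900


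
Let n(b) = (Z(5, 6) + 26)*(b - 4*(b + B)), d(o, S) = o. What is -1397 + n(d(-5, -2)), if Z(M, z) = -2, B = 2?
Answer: -1229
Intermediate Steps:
n(b) = -192 - 72*b (n(b) = (-2 + 26)*(b - 4*(b + 2)) = 24*(b - 4*(2 + b)) = 24*(b + (-8 - 4*b)) = 24*(-8 - 3*b) = -192 - 72*b)
-1397 + n(d(-5, -2)) = -1397 + (-192 - 72*(-5)) = -1397 + (-192 + 360) = -1397 + 168 = -1229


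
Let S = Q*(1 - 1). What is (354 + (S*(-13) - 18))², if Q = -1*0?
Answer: 112896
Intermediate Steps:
Q = 0
S = 0 (S = 0*(1 - 1) = 0*0 = 0)
(354 + (S*(-13) - 18))² = (354 + (0*(-13) - 18))² = (354 + (0 - 18))² = (354 - 18)² = 336² = 112896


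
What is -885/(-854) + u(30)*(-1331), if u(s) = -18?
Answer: 20461017/854 ≈ 23959.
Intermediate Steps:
-885/(-854) + u(30)*(-1331) = -885/(-854) - 18*(-1331) = -885*(-1/854) + 23958 = 885/854 + 23958 = 20461017/854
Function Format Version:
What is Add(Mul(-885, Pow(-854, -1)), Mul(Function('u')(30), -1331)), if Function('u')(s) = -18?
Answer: Rational(20461017, 854) ≈ 23959.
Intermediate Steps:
Add(Mul(-885, Pow(-854, -1)), Mul(Function('u')(30), -1331)) = Add(Mul(-885, Pow(-854, -1)), Mul(-18, -1331)) = Add(Mul(-885, Rational(-1, 854)), 23958) = Add(Rational(885, 854), 23958) = Rational(20461017, 854)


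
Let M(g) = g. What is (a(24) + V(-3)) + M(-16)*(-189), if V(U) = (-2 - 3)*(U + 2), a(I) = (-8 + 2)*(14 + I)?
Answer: 2801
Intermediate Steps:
a(I) = -84 - 6*I (a(I) = -6*(14 + I) = -84 - 6*I)
V(U) = -10 - 5*U (V(U) = -5*(2 + U) = -10 - 5*U)
(a(24) + V(-3)) + M(-16)*(-189) = ((-84 - 6*24) + (-10 - 5*(-3))) - 16*(-189) = ((-84 - 144) + (-10 + 15)) + 3024 = (-228 + 5) + 3024 = -223 + 3024 = 2801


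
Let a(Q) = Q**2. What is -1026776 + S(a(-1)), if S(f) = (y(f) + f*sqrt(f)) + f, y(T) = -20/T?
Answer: -1026794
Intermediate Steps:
S(f) = f + f**(3/2) - 20/f (S(f) = (-20/f + f*sqrt(f)) + f = (-20/f + f**(3/2)) + f = (f**(3/2) - 20/f) + f = f + f**(3/2) - 20/f)
-1026776 + S(a(-1)) = -1026776 + ((-1)**2 + ((-1)**2)**(3/2) - 20/((-1)**2)) = -1026776 + (1 + 1**(3/2) - 20/1) = -1026776 + (1 + 1 - 20*1) = -1026776 + (1 + 1 - 20) = -1026776 - 18 = -1026794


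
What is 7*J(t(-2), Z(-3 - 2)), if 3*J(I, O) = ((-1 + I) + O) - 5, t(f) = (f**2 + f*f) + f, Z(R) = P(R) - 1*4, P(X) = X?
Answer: -21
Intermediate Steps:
Z(R) = -4 + R (Z(R) = R - 1*4 = R - 4 = -4 + R)
t(f) = f + 2*f**2 (t(f) = (f**2 + f**2) + f = 2*f**2 + f = f + 2*f**2)
J(I, O) = -2 + I/3 + O/3 (J(I, O) = (((-1 + I) + O) - 5)/3 = ((-1 + I + O) - 5)/3 = (-6 + I + O)/3 = -2 + I/3 + O/3)
7*J(t(-2), Z(-3 - 2)) = 7*(-2 + (-2*(1 + 2*(-2)))/3 + (-4 + (-3 - 2))/3) = 7*(-2 + (-2*(1 - 4))/3 + (-4 - 5)/3) = 7*(-2 + (-2*(-3))/3 + (1/3)*(-9)) = 7*(-2 + (1/3)*6 - 3) = 7*(-2 + 2 - 3) = 7*(-3) = -21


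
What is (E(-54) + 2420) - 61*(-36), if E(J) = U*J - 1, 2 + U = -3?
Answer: 4885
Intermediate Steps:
U = -5 (U = -2 - 3 = -5)
E(J) = -1 - 5*J (E(J) = -5*J - 1 = -1 - 5*J)
(E(-54) + 2420) - 61*(-36) = ((-1 - 5*(-54)) + 2420) - 61*(-36) = ((-1 + 270) + 2420) + 2196 = (269 + 2420) + 2196 = 2689 + 2196 = 4885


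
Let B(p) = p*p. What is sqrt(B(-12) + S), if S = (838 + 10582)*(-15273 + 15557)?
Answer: 4*sqrt(202714) ≈ 1801.0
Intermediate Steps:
S = 3243280 (S = 11420*284 = 3243280)
B(p) = p**2
sqrt(B(-12) + S) = sqrt((-12)**2 + 3243280) = sqrt(144 + 3243280) = sqrt(3243424) = 4*sqrt(202714)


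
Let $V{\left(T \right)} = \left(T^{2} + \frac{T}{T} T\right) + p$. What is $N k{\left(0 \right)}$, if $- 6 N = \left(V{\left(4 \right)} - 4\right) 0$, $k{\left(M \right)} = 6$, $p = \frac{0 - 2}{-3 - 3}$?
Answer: $0$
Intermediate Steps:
$p = \frac{1}{3}$ ($p = - \frac{2}{-6} = \left(-2\right) \left(- \frac{1}{6}\right) = \frac{1}{3} \approx 0.33333$)
$V{\left(T \right)} = \frac{1}{3} + T + T^{2}$ ($V{\left(T \right)} = \left(T^{2} + \frac{T}{T} T\right) + \frac{1}{3} = \left(T^{2} + 1 T\right) + \frac{1}{3} = \left(T^{2} + T\right) + \frac{1}{3} = \left(T + T^{2}\right) + \frac{1}{3} = \frac{1}{3} + T + T^{2}$)
$N = 0$ ($N = - \frac{\left(\left(\frac{1}{3} + 4 + 4^{2}\right) - 4\right) 0}{6} = - \frac{\left(\left(\frac{1}{3} + 4 + 16\right) - 4\right) 0}{6} = - \frac{\left(\frac{61}{3} - 4\right) 0}{6} = - \frac{\frac{49}{3} \cdot 0}{6} = \left(- \frac{1}{6}\right) 0 = 0$)
$N k{\left(0 \right)} = 0 \cdot 6 = 0$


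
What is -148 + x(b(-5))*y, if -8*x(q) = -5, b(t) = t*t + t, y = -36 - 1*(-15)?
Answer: -1289/8 ≈ -161.13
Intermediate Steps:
y = -21 (y = -36 + 15 = -21)
b(t) = t + t² (b(t) = t² + t = t + t²)
x(q) = 5/8 (x(q) = -⅛*(-5) = 5/8)
-148 + x(b(-5))*y = -148 + (5/8)*(-21) = -148 - 105/8 = -1289/8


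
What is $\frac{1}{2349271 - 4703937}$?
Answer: $- \frac{1}{2354666} \approx -4.2469 \cdot 10^{-7}$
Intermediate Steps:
$\frac{1}{2349271 - 4703937} = \frac{1}{-2354666} = - \frac{1}{2354666}$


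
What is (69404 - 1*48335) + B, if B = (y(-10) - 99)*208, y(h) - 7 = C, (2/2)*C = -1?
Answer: 1725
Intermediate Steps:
C = -1
y(h) = 6 (y(h) = 7 - 1 = 6)
B = -19344 (B = (6 - 99)*208 = -93*208 = -19344)
(69404 - 1*48335) + B = (69404 - 1*48335) - 19344 = (69404 - 48335) - 19344 = 21069 - 19344 = 1725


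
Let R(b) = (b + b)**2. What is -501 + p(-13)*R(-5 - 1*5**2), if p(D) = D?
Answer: -47301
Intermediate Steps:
R(b) = 4*b**2 (R(b) = (2*b)**2 = 4*b**2)
-501 + p(-13)*R(-5 - 1*5**2) = -501 - 52*(-5 - 1*5**2)**2 = -501 - 52*(-5 - 1*25)**2 = -501 - 52*(-5 - 25)**2 = -501 - 52*(-30)**2 = -501 - 52*900 = -501 - 13*3600 = -501 - 46800 = -47301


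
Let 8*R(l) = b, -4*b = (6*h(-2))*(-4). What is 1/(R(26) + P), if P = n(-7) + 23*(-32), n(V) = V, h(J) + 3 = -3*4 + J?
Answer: -4/3023 ≈ -0.0013232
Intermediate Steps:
h(J) = -15 + J (h(J) = -3 + (-3*4 + J) = -3 + (-12 + J) = -15 + J)
b = -102 (b = -6*(-15 - 2)*(-4)/4 = -6*(-17)*(-4)/4 = -(-51)*(-4)/2 = -¼*408 = -102)
P = -743 (P = -7 + 23*(-32) = -7 - 736 = -743)
R(l) = -51/4 (R(l) = (⅛)*(-102) = -51/4)
1/(R(26) + P) = 1/(-51/4 - 743) = 1/(-3023/4) = -4/3023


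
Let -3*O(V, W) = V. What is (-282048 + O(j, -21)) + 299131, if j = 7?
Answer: 51242/3 ≈ 17081.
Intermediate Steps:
O(V, W) = -V/3
(-282048 + O(j, -21)) + 299131 = (-282048 - ⅓*7) + 299131 = (-282048 - 7/3) + 299131 = -846151/3 + 299131 = 51242/3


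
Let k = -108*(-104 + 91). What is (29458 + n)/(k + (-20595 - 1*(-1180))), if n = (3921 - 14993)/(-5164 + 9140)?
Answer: -14639242/8951467 ≈ -1.6354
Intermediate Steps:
n = -1384/497 (n = -11072/3976 = -11072*1/3976 = -1384/497 ≈ -2.7847)
k = 1404 (k = -108*(-13) = 1404)
(29458 + n)/(k + (-20595 - 1*(-1180))) = (29458 - 1384/497)/(1404 + (-20595 - 1*(-1180))) = 14639242/(497*(1404 + (-20595 + 1180))) = 14639242/(497*(1404 - 19415)) = (14639242/497)/(-18011) = (14639242/497)*(-1/18011) = -14639242/8951467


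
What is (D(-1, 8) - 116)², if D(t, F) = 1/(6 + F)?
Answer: 2634129/196 ≈ 13439.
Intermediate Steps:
(D(-1, 8) - 116)² = (1/(6 + 8) - 116)² = (1/14 - 116)² = (-1623/14)² = 2634129/196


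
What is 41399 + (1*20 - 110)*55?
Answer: 36449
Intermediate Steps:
41399 + (1*20 - 110)*55 = 41399 + (20 - 110)*55 = 41399 - 90*55 = 41399 - 4950 = 36449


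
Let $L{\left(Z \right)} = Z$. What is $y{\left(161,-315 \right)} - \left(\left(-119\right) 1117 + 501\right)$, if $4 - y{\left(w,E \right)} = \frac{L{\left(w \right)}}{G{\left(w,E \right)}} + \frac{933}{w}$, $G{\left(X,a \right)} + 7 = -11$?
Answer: $\frac{383779675}{2898} \approx 1.3243 \cdot 10^{5}$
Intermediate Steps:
$G{\left(X,a \right)} = -18$ ($G{\left(X,a \right)} = -7 - 11 = -18$)
$y{\left(w,E \right)} = 4 - \frac{933}{w} + \frac{w}{18}$ ($y{\left(w,E \right)} = 4 - \left(\frac{w}{-18} + \frac{933}{w}\right) = 4 - \left(w \left(- \frac{1}{18}\right) + \frac{933}{w}\right) = 4 - \left(- \frac{w}{18} + \frac{933}{w}\right) = 4 - \left(\frac{933}{w} - \frac{w}{18}\right) = 4 + \left(- \frac{933}{w} + \frac{w}{18}\right) = 4 - \frac{933}{w} + \frac{w}{18}$)
$y{\left(161,-315 \right)} - \left(\left(-119\right) 1117 + 501\right) = \left(4 - \frac{933}{161} + \frac{1}{18} \cdot 161\right) - \left(\left(-119\right) 1117 + 501\right) = \left(4 - \frac{933}{161} + \frac{161}{18}\right) - \left(-132923 + 501\right) = \left(4 - \frac{933}{161} + \frac{161}{18}\right) - -132422 = \frac{20719}{2898} + 132422 = \frac{383779675}{2898}$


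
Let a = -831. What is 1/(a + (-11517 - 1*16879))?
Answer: -1/29227 ≈ -3.4215e-5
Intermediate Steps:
1/(a + (-11517 - 1*16879)) = 1/(-831 + (-11517 - 1*16879)) = 1/(-831 + (-11517 - 16879)) = 1/(-831 - 28396) = 1/(-29227) = -1/29227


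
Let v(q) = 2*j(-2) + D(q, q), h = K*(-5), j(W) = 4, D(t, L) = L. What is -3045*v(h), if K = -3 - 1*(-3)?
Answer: -24360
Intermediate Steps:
K = 0 (K = -3 + 3 = 0)
h = 0 (h = 0*(-5) = 0)
v(q) = 8 + q (v(q) = 2*4 + q = 8 + q)
-3045*v(h) = -3045*(8 + 0) = -3045*8 = -24360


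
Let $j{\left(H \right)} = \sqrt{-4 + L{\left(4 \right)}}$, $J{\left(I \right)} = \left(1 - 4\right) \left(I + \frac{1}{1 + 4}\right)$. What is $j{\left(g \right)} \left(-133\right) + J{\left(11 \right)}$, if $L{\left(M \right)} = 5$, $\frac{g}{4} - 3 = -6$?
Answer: $- \frac{833}{5} \approx -166.6$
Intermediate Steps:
$g = -12$ ($g = 12 + 4 \left(-6\right) = 12 - 24 = -12$)
$J{\left(I \right)} = - \frac{3}{5} - 3 I$ ($J{\left(I \right)} = - 3 \left(I + \frac{1}{5}\right) = - 3 \left(\frac{1}{5} + I\right) = - \frac{3}{5} - 3 I$)
$j{\left(H \right)} = 1$ ($j{\left(H \right)} = \sqrt{-4 + 5} = \sqrt{1} = 1$)
$j{\left(g \right)} \left(-133\right) + J{\left(11 \right)} = 1 \left(-133\right) - \frac{168}{5} = -133 - \frac{168}{5} = - \frac{833}{5}$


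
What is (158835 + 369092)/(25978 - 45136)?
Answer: -527927/19158 ≈ -27.556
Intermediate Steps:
(158835 + 369092)/(25978 - 45136) = 527927/(-19158) = 527927*(-1/19158) = -527927/19158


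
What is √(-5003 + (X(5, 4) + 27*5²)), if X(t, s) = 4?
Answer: 2*I*√1081 ≈ 65.757*I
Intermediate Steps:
√(-5003 + (X(5, 4) + 27*5²)) = √(-5003 + (4 + 27*5²)) = √(-5003 + (4 + 27*25)) = √(-5003 + (4 + 675)) = √(-5003 + 679) = √(-4324) = 2*I*√1081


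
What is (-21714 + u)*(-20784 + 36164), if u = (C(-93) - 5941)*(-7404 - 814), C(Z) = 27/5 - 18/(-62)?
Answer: 23245247237744/31 ≈ 7.4985e+11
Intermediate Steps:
C(Z) = 882/155 (C(Z) = 27*(1/5) - 18*(-1/62) = 27/5 + 9/31 = 882/155)
u = 7560338114/155 (u = (882/155 - 5941)*(-7404 - 814) = -919973/155*(-8218) = 7560338114/155 ≈ 4.8776e+7)
(-21714 + u)*(-20784 + 36164) = (-21714 + 7560338114/155)*(-20784 + 36164) = (7556972444/155)*15380 = 23245247237744/31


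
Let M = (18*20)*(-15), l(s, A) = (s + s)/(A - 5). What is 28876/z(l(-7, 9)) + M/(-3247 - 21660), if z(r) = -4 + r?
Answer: -1438348064/373605 ≈ -3849.9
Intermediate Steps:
l(s, A) = 2*s/(-5 + A) (l(s, A) = (2*s)/(-5 + A) = 2*s/(-5 + A))
M = -5400 (M = 360*(-15) = -5400)
28876/z(l(-7, 9)) + M/(-3247 - 21660) = 28876/(-4 + 2*(-7)/(-5 + 9)) - 5400/(-3247 - 21660) = 28876/(-4 + 2*(-7)/4) - 5400/(-24907) = 28876/(-4 + 2*(-7)*(1/4)) - 5400*(-1/24907) = 28876/(-4 - 7/2) + 5400/24907 = 28876/(-15/2) + 5400/24907 = 28876*(-2/15) + 5400/24907 = -57752/15 + 5400/24907 = -1438348064/373605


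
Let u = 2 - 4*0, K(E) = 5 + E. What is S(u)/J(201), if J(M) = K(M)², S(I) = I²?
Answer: 1/10609 ≈ 9.4260e-5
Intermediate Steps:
u = 2 (u = 2 + 0 = 2)
J(M) = (5 + M)²
S(u)/J(201) = 2²/((5 + 201)²) = 4/(206²) = 4/42436 = 4*(1/42436) = 1/10609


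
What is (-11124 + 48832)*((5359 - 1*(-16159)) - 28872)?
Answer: -277304632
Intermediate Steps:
(-11124 + 48832)*((5359 - 1*(-16159)) - 28872) = 37708*((5359 + 16159) - 28872) = 37708*(21518 - 28872) = 37708*(-7354) = -277304632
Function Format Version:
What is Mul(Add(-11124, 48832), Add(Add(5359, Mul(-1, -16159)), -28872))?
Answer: -277304632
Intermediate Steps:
Mul(Add(-11124, 48832), Add(Add(5359, Mul(-1, -16159)), -28872)) = Mul(37708, Add(Add(5359, 16159), -28872)) = Mul(37708, Add(21518, -28872)) = Mul(37708, -7354) = -277304632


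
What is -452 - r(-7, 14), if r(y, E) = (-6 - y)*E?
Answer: -466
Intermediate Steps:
r(y, E) = E*(-6 - y)
-452 - r(-7, 14) = -452 - (-1)*14*(6 - 7) = -452 - (-1)*14*(-1) = -452 - 1*14 = -452 - 14 = -466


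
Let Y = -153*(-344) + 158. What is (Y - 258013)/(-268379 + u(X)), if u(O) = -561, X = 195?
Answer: 205223/268940 ≈ 0.76308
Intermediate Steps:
Y = 52790 (Y = 52632 + 158 = 52790)
(Y - 258013)/(-268379 + u(X)) = (52790 - 258013)/(-268379 - 561) = -205223/(-268940) = -205223*(-1/268940) = 205223/268940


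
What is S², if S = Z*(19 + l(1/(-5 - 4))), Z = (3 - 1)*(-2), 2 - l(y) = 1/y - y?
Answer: 1157776/81 ≈ 14294.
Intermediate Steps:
l(y) = 2 + y - 1/y (l(y) = 2 - (1/y - y) = 2 + (y - 1/y) = 2 + y - 1/y)
Z = -4 (Z = 2*(-2) = -4)
S = -1076/9 (S = -4*(19 + (2 + 1/(-5 - 4) - 1/(1/(-5 - 4)))) = -4*(19 + (2 + 1/(-9) - 1/(1/(-9)))) = -4*(19 + (2 - ⅑ - 1/(-⅑))) = -4*(19 + (2 - ⅑ - 1*(-9))) = -4*(19 + (2 - ⅑ + 9)) = -4*(19 + 98/9) = -4*269/9 = -1076/9 ≈ -119.56)
S² = (-1076/9)² = 1157776/81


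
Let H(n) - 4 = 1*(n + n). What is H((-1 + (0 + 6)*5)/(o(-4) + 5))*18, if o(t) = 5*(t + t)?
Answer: 1476/35 ≈ 42.171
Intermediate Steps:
o(t) = 10*t (o(t) = 5*(2*t) = 10*t)
H(n) = 4 + 2*n (H(n) = 4 + 1*(n + n) = 4 + 1*(2*n) = 4 + 2*n)
H((-1 + (0 + 6)*5)/(o(-4) + 5))*18 = (4 + 2*((-1 + (0 + 6)*5)/(10*(-4) + 5)))*18 = (4 + 2*((-1 + 6*5)/(-40 + 5)))*18 = (4 + 2*((-1 + 30)/(-35)))*18 = (4 + 2*(29*(-1/35)))*18 = (4 + 2*(-29/35))*18 = (4 - 58/35)*18 = (82/35)*18 = 1476/35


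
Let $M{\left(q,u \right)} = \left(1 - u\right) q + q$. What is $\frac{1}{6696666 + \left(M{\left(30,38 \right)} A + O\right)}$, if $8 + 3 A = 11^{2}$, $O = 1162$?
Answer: $\frac{1}{6657148} \approx 1.5021 \cdot 10^{-7}$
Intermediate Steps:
$M{\left(q,u \right)} = q + q \left(1 - u\right)$ ($M{\left(q,u \right)} = q \left(1 - u\right) + q = q + q \left(1 - u\right)$)
$A = \frac{113}{3}$ ($A = - \frac{8}{3} + \frac{11^{2}}{3} = - \frac{8}{3} + \frac{1}{3} \cdot 121 = - \frac{8}{3} + \frac{121}{3} = \frac{113}{3} \approx 37.667$)
$\frac{1}{6696666 + \left(M{\left(30,38 \right)} A + O\right)} = \frac{1}{6696666 + \left(30 \left(2 - 38\right) \frac{113}{3} + 1162\right)} = \frac{1}{6696666 + \left(30 \left(-36\right) \frac{113}{3} + 1162\right)} = \frac{1}{6696666 + \left(\left(-1080\right) \frac{113}{3} + 1162\right)} = \frac{1}{6696666 + \left(-40680 + 1162\right)} = \frac{1}{6696666 - 39518} = \frac{1}{6657148}$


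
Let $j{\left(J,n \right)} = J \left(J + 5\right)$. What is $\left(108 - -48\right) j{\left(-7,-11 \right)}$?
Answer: $2184$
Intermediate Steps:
$j{\left(J,n \right)} = J \left(5 + J\right)$
$\left(108 - -48\right) j{\left(-7,-11 \right)} = \left(108 - -48\right) \left(- 7 \left(5 - 7\right)\right) = \left(108 + \left(-5 + 53\right)\right) \left(\left(-7\right) \left(-2\right)\right) = \left(108 + 48\right) 14 = 156 \cdot 14 = 2184$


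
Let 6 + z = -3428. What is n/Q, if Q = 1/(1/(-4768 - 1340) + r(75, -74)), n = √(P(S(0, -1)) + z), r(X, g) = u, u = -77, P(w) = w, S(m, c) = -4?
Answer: -470317*I*√382/2036 ≈ -4514.9*I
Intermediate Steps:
z = -3434 (z = -6 - 3428 = -3434)
r(X, g) = -77
n = 3*I*√382 (n = √(-4 - 3434) = √(-3438) = 3*I*√382 ≈ 58.634*I)
Q = -6108/470317 (Q = 1/(1/(-4768 - 1340) - 77) = 1/(1/(-6108) - 77) = 1/(-1/6108 - 77) = 1/(-470317/6108) = -6108/470317 ≈ -0.012987)
n/Q = (3*I*√382)/(-6108/470317) = (3*I*√382)*(-470317/6108) = -470317*I*√382/2036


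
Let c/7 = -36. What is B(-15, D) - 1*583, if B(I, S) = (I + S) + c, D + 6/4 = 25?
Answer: -1653/2 ≈ -826.50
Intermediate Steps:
D = 47/2 (D = -3/2 + 25 = 47/2 ≈ 23.500)
c = -252 (c = 7*(-36) = -252)
B(I, S) = -252 + I + S (B(I, S) = (I + S) - 252 = -252 + I + S)
B(-15, D) - 1*583 = (-252 - 15 + 47/2) - 1*583 = -487/2 - 583 = -1653/2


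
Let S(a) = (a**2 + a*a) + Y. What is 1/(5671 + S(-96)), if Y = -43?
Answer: 1/24060 ≈ 4.1563e-5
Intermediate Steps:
S(a) = -43 + 2*a**2 (S(a) = (a**2 + a*a) - 43 = (a**2 + a**2) - 43 = 2*a**2 - 43 = -43 + 2*a**2)
1/(5671 + S(-96)) = 1/(5671 + (-43 + 2*(-96)**2)) = 1/(5671 + (-43 + 2*9216)) = 1/(5671 + (-43 + 18432)) = 1/(5671 + 18389) = 1/24060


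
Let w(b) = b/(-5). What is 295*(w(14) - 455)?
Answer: -135051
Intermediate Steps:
w(b) = -b/5 (w(b) = b*(-1/5) = -b/5)
295*(w(14) - 455) = 295*(-1/5*14 - 455) = 295*(-14/5 - 455) = 295*(-2289/5) = -135051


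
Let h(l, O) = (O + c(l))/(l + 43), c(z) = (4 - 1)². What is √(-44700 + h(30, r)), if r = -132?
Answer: I*√238215279/73 ≈ 211.43*I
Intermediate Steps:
c(z) = 9 (c(z) = 3² = 9)
h(l, O) = (9 + O)/(43 + l) (h(l, O) = (O + 9)/(l + 43) = (9 + O)/(43 + l))
√(-44700 + h(30, r)) = √(-44700 + (9 - 132)/(43 + 30)) = √(-44700 - 123/73) = √(-3263223/73) = I*√238215279/73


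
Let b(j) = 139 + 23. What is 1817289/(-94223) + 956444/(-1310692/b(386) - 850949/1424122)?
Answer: -12091766884437219993/87944128442641063 ≈ -137.49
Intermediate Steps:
b(j) = 162
1817289/(-94223) + 956444/(-1310692/b(386) - 850949/1424122) = 1817289/(-94223) + 956444/(-1310692/162 - 850949/1424122) = 1817289*(-1/94223) + 956444/(-1310692*1/162 - 850949*1/1424122) = -1817289/94223 + 956444/(-655346/81 - 850949/1424122) = -1817289/94223 + 956444/(-933361583081/115353882) = -1817289/94223 + 956444*(-115353882/933361583081) = -1817289/94223 - 110329528315608/933361583081 = -12091766884437219993/87944128442641063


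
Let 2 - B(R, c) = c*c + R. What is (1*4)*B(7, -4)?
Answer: -84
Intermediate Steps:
B(R, c) = 2 - R - c² (B(R, c) = 2 - (c*c + R) = 2 - (c² + R) = 2 - (R + c²) = 2 + (-R - c²) = 2 - R - c²)
(1*4)*B(7, -4) = (1*4)*(2 - 1*7 - 1*(-4)²) = 4*(2 - 7 - 1*16) = 4*(2 - 7 - 16) = 4*(-21) = -84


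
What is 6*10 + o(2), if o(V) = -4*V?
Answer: 52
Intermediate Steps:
6*10 + o(2) = 6*10 - 4*2 = 60 - 8 = 52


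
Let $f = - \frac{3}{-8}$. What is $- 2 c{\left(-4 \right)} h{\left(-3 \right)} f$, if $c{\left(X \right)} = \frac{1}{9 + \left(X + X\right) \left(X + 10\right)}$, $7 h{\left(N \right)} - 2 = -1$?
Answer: $\frac{1}{364} \approx 0.0027473$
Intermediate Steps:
$f = \frac{3}{8}$ ($f = \left(-3\right) \left(- \frac{1}{8}\right) = \frac{3}{8} \approx 0.375$)
$h{\left(N \right)} = \frac{1}{7}$ ($h{\left(N \right)} = \frac{2}{7} + \frac{1}{7} \left(-1\right) = \frac{2}{7} - \frac{1}{7} = \frac{1}{7}$)
$c{\left(X \right)} = \frac{1}{9 + 2 X \left(10 + X\right)}$
$- 2 c{\left(-4 \right)} h{\left(-3 \right)} f = - \frac{2}{9 + 2 \left(-4\right)^{2} + 20 \left(-4\right)} \frac{1}{7} \cdot \frac{3}{8} = - \frac{2}{9 + 2 \cdot 16 - 80} \cdot \frac{3}{56} = - \frac{2}{9 + 32 - 80} \cdot \frac{3}{56} = - \frac{2}{-39} \cdot \frac{3}{56} = \left(-2\right) \left(- \frac{1}{39}\right) \frac{3}{56} = \frac{2}{39} \cdot \frac{3}{56} = \frac{1}{364}$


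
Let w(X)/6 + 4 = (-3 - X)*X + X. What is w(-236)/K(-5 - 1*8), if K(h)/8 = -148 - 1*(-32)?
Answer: 41421/116 ≈ 357.08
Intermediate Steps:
K(h) = -928 (K(h) = 8*(-148 - 1*(-32)) = 8*(-148 + 32) = 8*(-116) = -928)
w(X) = -24 + 6*X + 6*X*(-3 - X) (w(X) = -24 + 6*((-3 - X)*X + X) = -24 + 6*(X*(-3 - X) + X) = -24 + 6*(X + X*(-3 - X)) = -24 + (6*X + 6*X*(-3 - X)) = -24 + 6*X + 6*X*(-3 - X))
w(-236)/K(-5 - 1*8) = (-24 - 12*(-236) - 6*(-236)²)/(-928) = (-24 + 2832 - 6*55696)*(-1/928) = (-24 + 2832 - 334176)*(-1/928) = -331368*(-1/928) = 41421/116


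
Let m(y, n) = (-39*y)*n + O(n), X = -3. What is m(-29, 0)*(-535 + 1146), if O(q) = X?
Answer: -1833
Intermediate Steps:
O(q) = -3
m(y, n) = -3 - 39*n*y (m(y, n) = (-39*y)*n - 3 = -39*n*y - 3 = -3 - 39*n*y)
m(-29, 0)*(-535 + 1146) = (-3 - 39*0*(-29))*(-535 + 1146) = (-3 + 0)*611 = -3*611 = -1833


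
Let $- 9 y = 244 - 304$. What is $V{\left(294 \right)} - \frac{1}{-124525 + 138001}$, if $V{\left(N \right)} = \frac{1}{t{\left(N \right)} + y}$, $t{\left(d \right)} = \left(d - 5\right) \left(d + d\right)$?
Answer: $- \frac{117347}{1717570104} \approx -6.8321 \cdot 10^{-5}$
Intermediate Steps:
$t{\left(d \right)} = 2 d \left(-5 + d\right)$ ($t{\left(d \right)} = \left(-5 + d\right) 2 d = 2 d \left(-5 + d\right)$)
$y = \frac{20}{3}$ ($y = - \frac{244 - 304}{9} = \left(- \frac{1}{9}\right) \left(-60\right) = \frac{20}{3} \approx 6.6667$)
$V{\left(N \right)} = \frac{1}{\frac{20}{3} + 2 N \left(-5 + N\right)}$ ($V{\left(N \right)} = \frac{1}{2 N \left(-5 + N\right) + \frac{20}{3}} = \frac{1}{\frac{20}{3} + 2 N \left(-5 + N\right)}$)
$V{\left(294 \right)} - \frac{1}{-124525 + 138001} = \frac{3}{2 \left(10 + 3 \cdot 294 \left(-5 + 294\right)\right)} - \frac{1}{-124525 + 138001} = \frac{3}{2 \left(10 + 3 \cdot 294 \cdot 289\right)} - \frac{1}{13476} = \frac{3}{2 \left(10 + 254898\right)} - \frac{1}{13476} = \frac{3}{2 \cdot 254908} - \frac{1}{13476} = \frac{3}{2} \cdot \frac{1}{254908} - \frac{1}{13476} = \frac{3}{509816} - \frac{1}{13476} = - \frac{117347}{1717570104}$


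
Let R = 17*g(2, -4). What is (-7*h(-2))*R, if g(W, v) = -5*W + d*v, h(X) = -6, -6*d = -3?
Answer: -8568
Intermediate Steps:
d = ½ (d = -⅙*(-3) = ½ ≈ 0.50000)
g(W, v) = v/2 - 5*W (g(W, v) = -5*W + v/2 = v/2 - 5*W)
R = -204 (R = 17*((½)*(-4) - 5*2) = 17*(-2 - 10) = 17*(-12) = -204)
(-7*h(-2))*R = -7*(-6)*(-204) = 42*(-204) = -8568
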